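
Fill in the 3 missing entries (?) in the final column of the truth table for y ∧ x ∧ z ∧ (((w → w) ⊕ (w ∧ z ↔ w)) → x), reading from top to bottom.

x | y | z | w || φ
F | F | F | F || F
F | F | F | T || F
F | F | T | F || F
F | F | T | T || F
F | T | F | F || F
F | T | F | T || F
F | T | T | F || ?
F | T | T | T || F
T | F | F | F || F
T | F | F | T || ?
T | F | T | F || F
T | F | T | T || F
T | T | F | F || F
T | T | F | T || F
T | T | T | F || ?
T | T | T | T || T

F, F, T

Row x=F, y=T, z=T, w=F: (((w → w) ⊕ (w ∧ z ↔ w)) → x) = T, so the formula = F.
Row x=T, y=F, z=F, w=T: (((w → w) ⊕ (w ∧ z ↔ w)) → x) = T, so the formula = F.
Row x=T, y=T, z=T, w=F: (((w → w) ⊕ (w ∧ z ↔ w)) → x) = T, so the formula = T.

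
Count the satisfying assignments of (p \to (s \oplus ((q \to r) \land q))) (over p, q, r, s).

12

  p   |   q   |   r   |   s   ||   φ  
False | False | False | False ||  True
False | False | False |  True ||  True
False | False |  True | False ||  True
False | False |  True |  True ||  True
False |  True | False | False ||  True
False |  True | False |  True ||  True
False |  True |  True | False ||  True
False |  True |  True |  True ||  True
 True | False | False | False || False
 True | False | False |  True ||  True
 True | False |  True | False || False
 True | False |  True |  True ||  True
 True |  True | False | False || False
 True |  True | False |  True ||  True
 True |  True |  True | False ||  True
 True |  True |  True |  True || False
The formula is true on 12 of the 16 rows.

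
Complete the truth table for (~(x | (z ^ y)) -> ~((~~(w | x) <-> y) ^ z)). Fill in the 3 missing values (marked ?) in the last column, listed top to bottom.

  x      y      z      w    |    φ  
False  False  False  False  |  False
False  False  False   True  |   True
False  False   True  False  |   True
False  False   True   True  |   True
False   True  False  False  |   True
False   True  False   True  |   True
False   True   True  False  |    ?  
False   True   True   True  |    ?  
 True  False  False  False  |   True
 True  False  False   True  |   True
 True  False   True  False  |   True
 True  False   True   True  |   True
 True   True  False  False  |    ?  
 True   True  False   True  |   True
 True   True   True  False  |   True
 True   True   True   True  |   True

False, True, True

Row x=False, y=True, z=True, w=False: ~(x | (z ^ y)) = True, ~((~~(w | x) <-> y) ^ z) = False, so the formula = False.
Row x=False, y=True, z=True, w=True: ~(x | (z ^ y)) = True, ~((~~(w | x) <-> y) ^ z) = True, so the formula = True.
Row x=True, y=True, z=False, w=False: ~(x | (z ^ y)) = False, ~((~~(w | x) <-> y) ^ z) = False, so the formula = True.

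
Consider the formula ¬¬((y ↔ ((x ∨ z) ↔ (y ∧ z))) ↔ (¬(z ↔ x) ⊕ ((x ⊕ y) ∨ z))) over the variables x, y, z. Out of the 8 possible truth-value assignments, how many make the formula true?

  x   |   y   |   z   || (x ∨ z) | (y ∧ z) | ((x ∨ z) ↔ (y ∧ z)) | (y ↔ ((x ∨ z) ↔ (y ∧ z))) | (z ↔ x) | ¬(z ↔ x) | (x ⊕ y) | ((x ⊕ y) ∨ z) | (¬(z ↔ x) ⊕ ((x ⊕ y) ∨ z)) |   φ  
 True |  True |  True ||   True  |   True  |         True        |            True           |   True  |  False   |  False  |      True     |            True            |  True
 True |  True | False ||   True  |  False  |        False        |           False           |  False  |   True   |  False  |     False     |            True            | False
 True | False |  True ||   True  |  False  |        False        |            True           |   True  |  False   |   True  |      True     |            True            |  True
 True | False | False ||   True  |  False  |        False        |            True           |  False  |   True   |   True  |      True     |           False            | False
False |  True |  True ||   True  |   True  |         True        |            True           |  False  |   True   |   True  |      True     |           False            | False
False |  True | False ||  False  |  False  |         True        |            True           |   True  |  False   |   True  |      True     |            True            |  True
False | False |  True ||   True  |  False  |        False        |            True           |  False  |   True   |  False  |      True     |           False            | False
False | False | False ||  False  |  False  |         True        |           False           |   True  |  False   |  False  |     False     |           False            |  True
The formula is true on 4 of the 8 rows.

4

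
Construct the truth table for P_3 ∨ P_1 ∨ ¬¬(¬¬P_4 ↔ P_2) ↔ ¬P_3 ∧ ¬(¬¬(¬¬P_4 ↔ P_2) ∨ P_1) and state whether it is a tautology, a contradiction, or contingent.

P_1 | P_2 | P_3 | P_4 | φ
--- | --- | --- | --- | -
 1  |  1  |  1  |  1  | 0
 1  |  1  |  1  |  0  | 0
 1  |  1  |  0  |  1  | 0
 1  |  1  |  0  |  0  | 0
 1  |  0  |  1  |  1  | 0
 1  |  0  |  1  |  0  | 0
 1  |  0  |  0  |  1  | 0
 1  |  0  |  0  |  0  | 0
 0  |  1  |  1  |  1  | 0
 0  |  1  |  1  |  0  | 0
 0  |  1  |  0  |  1  | 0
 0  |  1  |  0  |  0  | 0
 0  |  0  |  1  |  1  | 0
 0  |  0  |  1  |  0  | 0
 0  |  0  |  0  |  1  | 0
 0  |  0  |  0  |  0  | 0
Every row is 0, so the formula is a contradiction.

contradiction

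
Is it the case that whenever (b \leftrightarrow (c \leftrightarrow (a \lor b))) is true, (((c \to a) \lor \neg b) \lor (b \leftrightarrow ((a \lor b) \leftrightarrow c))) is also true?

  a      b      c    |    φ      ψ  
False  False  False  |  False   True
False  False   True  |   True   True
False   True  False  |  False   True
False   True   True  |   True   True
 True  False  False  |   True   True
 True  False   True  |  False   True
 True   True  False  |  False   True
 True   True   True  |   True   True
In every row where φ is true, ψ is also true, so φ ⊨ ψ.

yes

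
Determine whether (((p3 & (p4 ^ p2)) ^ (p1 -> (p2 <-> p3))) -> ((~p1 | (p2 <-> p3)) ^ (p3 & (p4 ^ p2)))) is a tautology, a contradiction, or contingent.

p1  p2  p3  p4     (p4 ^ p2)  (p3 & (p4 ^ p2))  (p2 <-> p3)  (p1 -> (p2 <-> p3))  ~p1  (~p1 | (p2 <-> p3))  φ
F   F   F   F          F             F               T                T            T            T           T
F   F   F   T          T             F               T                T            T            T           T
F   F   T   F          F             F               F                T            T            T           T
F   F   T   T          T             T               F                T            T            T           T
F   T   F   F          T             F               F                T            T            T           T
F   T   F   T          F             F               F                T            T            T           T
F   T   T   F          T             T               T                T            T            T           T
F   T   T   T          F             F               T                T            T            T           T
T   F   F   F          F             F               T                T            F            T           T
T   F   F   T          T             F               T                T            F            T           T
T   F   T   F          F             F               F                F            F            F           T
T   F   T   T          T             T               F                F            F            F           T
T   T   F   F          T             F               F                F            F            F           T
T   T   F   T          F             F               F                F            F            F           T
T   T   T   F          T             T               T                T            F            T           T
T   T   T   T          F             F               T                T            F            T           T
Every row is T, so the formula is a tautology.

tautology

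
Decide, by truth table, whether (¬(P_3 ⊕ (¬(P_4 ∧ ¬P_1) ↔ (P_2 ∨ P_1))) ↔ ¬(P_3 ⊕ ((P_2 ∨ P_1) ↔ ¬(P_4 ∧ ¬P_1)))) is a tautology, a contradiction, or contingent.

tautology

P_1  P_2  P_3  P_4  |  φ
 F    F    F    F   |  T
 F    F    F    T   |  T
 F    F    T    F   |  T
 F    F    T    T   |  T
 F    T    F    F   |  T
 F    T    F    T   |  T
 F    T    T    F   |  T
 F    T    T    T   |  T
 T    F    F    F   |  T
 T    F    F    T   |  T
 T    F    T    F   |  T
 T    F    T    T   |  T
 T    T    F    F   |  T
 T    T    F    T   |  T
 T    T    T    F   |  T
 T    T    T    T   |  T
Every row is T, so the formula is a tautology.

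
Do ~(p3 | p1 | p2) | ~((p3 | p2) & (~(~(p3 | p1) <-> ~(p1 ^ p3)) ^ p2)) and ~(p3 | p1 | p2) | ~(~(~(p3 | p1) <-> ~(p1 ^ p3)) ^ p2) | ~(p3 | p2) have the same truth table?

equivalent

p1  p2  p3  |  φ  ψ
F   F   F   |  T  T
F   F   T   |  T  T
F   T   F   |  F  F
F   T   T   |  F  F
T   F   F   |  T  T
T   F   T   |  F  F
T   T   F   |  F  F
T   T   T   |  T  T
The columns for φ and ψ agree on every row, so they are logically equivalent.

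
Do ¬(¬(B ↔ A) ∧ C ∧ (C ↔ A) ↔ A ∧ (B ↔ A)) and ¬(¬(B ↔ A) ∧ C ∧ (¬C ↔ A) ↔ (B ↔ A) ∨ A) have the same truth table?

A | B | C || φ | ψ
0 | 0 | 0 || 0 | 1
0 | 0 | 1 || 0 | 1
0 | 1 | 0 || 0 | 0
0 | 1 | 1 || 0 | 1
1 | 0 | 0 || 0 | 1
1 | 0 | 1 || 1 | 1
1 | 1 | 0 || 1 | 1
1 | 1 | 1 || 1 | 1
The columns differ at A=0, B=0, C=0 (φ=0, ψ=1), so they are not equivalent.

not equivalent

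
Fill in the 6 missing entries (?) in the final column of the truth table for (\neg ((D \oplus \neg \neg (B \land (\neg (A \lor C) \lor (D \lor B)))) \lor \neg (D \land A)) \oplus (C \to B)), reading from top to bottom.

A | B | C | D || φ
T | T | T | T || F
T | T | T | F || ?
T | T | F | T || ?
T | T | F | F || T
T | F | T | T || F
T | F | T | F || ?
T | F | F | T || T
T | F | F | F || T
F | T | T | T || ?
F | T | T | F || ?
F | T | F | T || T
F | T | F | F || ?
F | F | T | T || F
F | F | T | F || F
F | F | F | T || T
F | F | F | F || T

Row A=T, B=T, C=T, D=F: \neg ((D \oplus \neg \neg (B \land (\neg (A \lor C) \lor (D \lor B)))) \lor \neg (D \land A)) = F, (C \to B) = T, so the formula = T.
Row A=T, B=T, C=F, D=T: \neg ((D \oplus \neg \neg (B \land (\neg (A \lor C) \lor (D \lor B)))) \lor \neg (D \land A)) = T, (C \to B) = T, so the formula = F.
Row A=T, B=F, C=T, D=F: \neg ((D \oplus \neg \neg (B \land (\neg (A \lor C) \lor (D \lor B)))) \lor \neg (D \land A)) = F, (C \to B) = F, so the formula = F.
Row A=F, B=T, C=T, D=T: \neg ((D \oplus \neg \neg (B \land (\neg (A \lor C) \lor (D \lor B)))) \lor \neg (D \land A)) = F, (C \to B) = T, so the formula = T.
Row A=F, B=T, C=T, D=F: \neg ((D \oplus \neg \neg (B \land (\neg (A \lor C) \lor (D \lor B)))) \lor \neg (D \land A)) = F, (C \to B) = T, so the formula = T.
Row A=F, B=T, C=F, D=F: \neg ((D \oplus \neg \neg (B \land (\neg (A \lor C) \lor (D \lor B)))) \lor \neg (D \land A)) = F, (C \to B) = T, so the formula = T.

T, F, F, T, T, T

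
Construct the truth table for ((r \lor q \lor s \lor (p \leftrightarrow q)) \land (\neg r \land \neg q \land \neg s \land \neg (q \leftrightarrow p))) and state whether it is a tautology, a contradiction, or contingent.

contradiction

p | q | r | s | φ
- | - | - | - | -
1 | 1 | 1 | 1 | 0
1 | 1 | 1 | 0 | 0
1 | 1 | 0 | 1 | 0
1 | 1 | 0 | 0 | 0
1 | 0 | 1 | 1 | 0
1 | 0 | 1 | 0 | 0
1 | 0 | 0 | 1 | 0
1 | 0 | 0 | 0 | 0
0 | 1 | 1 | 1 | 0
0 | 1 | 1 | 0 | 0
0 | 1 | 0 | 1 | 0
0 | 1 | 0 | 0 | 0
0 | 0 | 1 | 1 | 0
0 | 0 | 1 | 0 | 0
0 | 0 | 0 | 1 | 0
0 | 0 | 0 | 0 | 0
Every row is 0, so the formula is a contradiction.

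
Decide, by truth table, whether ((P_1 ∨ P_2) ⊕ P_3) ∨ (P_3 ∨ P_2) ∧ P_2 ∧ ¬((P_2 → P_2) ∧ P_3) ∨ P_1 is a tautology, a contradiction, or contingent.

P_1  P_2  P_3  |  (P_1 ∨ P_2)  ((P_1 ∨ P_2) ⊕ P_3)  (P_3 ∨ P_2)  (P_2 → P_2)  ((P_2 → P_2) ∧ P_3)  ¬((P_2 → P_2) ∧ P_3)  (P_2 ∧ ¬((P_2 → P_2) ∧ P_3))  φ
 T    T    T   |       T                F                T            T                T                    F                         F                T
 T    T    F   |       T                T                T            T                F                    T                         T                T
 T    F    T   |       T                F                T            T                T                    F                         F                T
 T    F    F   |       T                T                F            T                F                    T                         F                T
 F    T    T   |       T                F                T            T                T                    F                         F                F
 F    T    F   |       T                T                T            T                F                    T                         T                T
 F    F    T   |       F                T                T            T                T                    F                         F                T
 F    F    F   |       F                F                F            T                F                    T                         F                F
6 of 8 rows are T, so the formula is contingent.

contingent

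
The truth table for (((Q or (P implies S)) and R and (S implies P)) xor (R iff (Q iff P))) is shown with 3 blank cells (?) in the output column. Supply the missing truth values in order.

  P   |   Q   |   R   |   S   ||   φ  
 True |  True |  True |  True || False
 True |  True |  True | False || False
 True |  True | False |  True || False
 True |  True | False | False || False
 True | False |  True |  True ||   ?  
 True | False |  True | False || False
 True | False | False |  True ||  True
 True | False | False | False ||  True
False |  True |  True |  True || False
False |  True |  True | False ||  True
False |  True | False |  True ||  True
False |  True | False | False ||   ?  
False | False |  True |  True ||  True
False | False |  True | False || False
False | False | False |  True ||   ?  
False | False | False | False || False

Row P=True, Q=False, R=True, S=True: ((Q or (P implies S)) and R and (S implies P)) = True, (R iff (Q iff P)) = False, so the formula = True.
Row P=False, Q=True, R=False, S=False: ((Q or (P implies S)) and R and (S implies P)) = False, (R iff (Q iff P)) = True, so the formula = True.
Row P=False, Q=False, R=False, S=True: ((Q or (P implies S)) and R and (S implies P)) = False, (R iff (Q iff P)) = False, so the formula = False.

True, True, False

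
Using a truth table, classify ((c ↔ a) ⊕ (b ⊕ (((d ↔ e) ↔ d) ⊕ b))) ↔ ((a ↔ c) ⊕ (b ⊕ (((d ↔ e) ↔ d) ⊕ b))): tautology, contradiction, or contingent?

tautology

  a      b      c      d      e    |    φ  
 True   True   True   True   True  |   True
 True   True   True   True  False  |   True
 True   True   True  False   True  |   True
 True   True   True  False  False  |   True
 True   True  False   True   True  |   True
 True   True  False   True  False  |   True
 True   True  False  False   True  |   True
 True   True  False  False  False  |   True
 True  False   True   True   True  |   True
 True  False   True   True  False  |   True
 True  False   True  False   True  |   True
 True  False   True  False  False  |   True
 True  False  False   True   True  |   True
 True  False  False   True  False  |   True
 True  False  False  False   True  |   True
 True  False  False  False  False  |   True
False   True   True   True   True  |   True
False   True   True   True  False  |   True
False   True   True  False   True  |   True
False   True   True  False  False  |   True
False   True  False   True   True  |   True
False   True  False   True  False  |   True
False   True  False  False   True  |   True
False   True  False  False  False  |   True
False  False   True   True   True  |   True
False  False   True   True  False  |   True
False  False   True  False   True  |   True
False  False   True  False  False  |   True
False  False  False   True   True  |   True
False  False  False   True  False  |   True
False  False  False  False   True  |   True
False  False  False  False  False  |   True
Every row is True, so the formula is a tautology.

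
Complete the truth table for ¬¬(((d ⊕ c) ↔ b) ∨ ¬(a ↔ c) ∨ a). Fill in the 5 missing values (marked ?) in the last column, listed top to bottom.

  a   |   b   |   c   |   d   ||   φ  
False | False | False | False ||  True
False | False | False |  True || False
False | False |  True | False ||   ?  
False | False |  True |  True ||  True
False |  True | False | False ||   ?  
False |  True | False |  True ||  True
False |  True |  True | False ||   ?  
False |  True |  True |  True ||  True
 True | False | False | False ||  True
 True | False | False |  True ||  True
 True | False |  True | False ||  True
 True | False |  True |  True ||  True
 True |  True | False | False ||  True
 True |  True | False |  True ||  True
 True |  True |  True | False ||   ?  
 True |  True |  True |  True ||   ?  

Row a=False, b=False, c=True, d=False: (((d ⊕ c) ↔ b) ∨ ¬(a ↔ c) ∨ a) = True, ¬(((d ⊕ c) ↔ b) ∨ ¬(a ↔ c) ∨ a) = False, so the formula = True.
Row a=False, b=True, c=False, d=False: (((d ⊕ c) ↔ b) ∨ ¬(a ↔ c) ∨ a) = False, ¬(((d ⊕ c) ↔ b) ∨ ¬(a ↔ c) ∨ a) = True, so the formula = False.
Row a=False, b=True, c=True, d=False: (((d ⊕ c) ↔ b) ∨ ¬(a ↔ c) ∨ a) = True, ¬(((d ⊕ c) ↔ b) ∨ ¬(a ↔ c) ∨ a) = False, so the formula = True.
Row a=True, b=True, c=True, d=False: (((d ⊕ c) ↔ b) ∨ ¬(a ↔ c) ∨ a) = True, ¬(((d ⊕ c) ↔ b) ∨ ¬(a ↔ c) ∨ a) = False, so the formula = True.
Row a=True, b=True, c=True, d=True: (((d ⊕ c) ↔ b) ∨ ¬(a ↔ c) ∨ a) = True, ¬(((d ⊕ c) ↔ b) ∨ ¬(a ↔ c) ∨ a) = False, so the formula = True.

True, False, True, True, True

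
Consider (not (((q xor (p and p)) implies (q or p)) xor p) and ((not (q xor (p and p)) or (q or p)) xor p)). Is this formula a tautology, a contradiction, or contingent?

contradiction

p | q | (p and p) | (q xor (p and p)) | (q or p) | not (q xor (p and p)) | φ
- | - | --------- | ----------------- | -------- | --------------------- | -
T | T |     T     |         F         |    T     |           T           | F
T | F |     T     |         T         |    T     |           F           | F
F | T |     F     |         T         |    T     |           F           | F
F | F |     F     |         F         |    F     |           T           | F
Every row is F, so the formula is a contradiction.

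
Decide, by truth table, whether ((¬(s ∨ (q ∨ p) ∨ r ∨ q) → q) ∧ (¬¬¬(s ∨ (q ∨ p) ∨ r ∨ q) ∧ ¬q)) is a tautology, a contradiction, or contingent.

contradiction

p | q | r | s || (q ∨ p) | (s ∨ (q ∨ p) ∨ r ∨ q) | ¬(s ∨ (q ∨ p) ∨ r ∨ q) | (¬(s ∨ (q ∨ p) ∨ r ∨ q) → q) | ¬¬(s ∨ (q ∨ p) ∨ r ∨ q) | ¬¬¬(s ∨ (q ∨ p) ∨ r ∨ q) | ¬q | φ
F | F | F | F ||    F    |           F           |           T            |              F               |            F            |            T             | T  | F
F | F | F | T ||    F    |           T           |           F            |              T               |            T            |            F             | T  | F
F | F | T | F ||    F    |           T           |           F            |              T               |            T            |            F             | T  | F
F | F | T | T ||    F    |           T           |           F            |              T               |            T            |            F             | T  | F
F | T | F | F ||    T    |           T           |           F            |              T               |            T            |            F             | F  | F
F | T | F | T ||    T    |           T           |           F            |              T               |            T            |            F             | F  | F
F | T | T | F ||    T    |           T           |           F            |              T               |            T            |            F             | F  | F
F | T | T | T ||    T    |           T           |           F            |              T               |            T            |            F             | F  | F
T | F | F | F ||    T    |           T           |           F            |              T               |            T            |            F             | T  | F
T | F | F | T ||    T    |           T           |           F            |              T               |            T            |            F             | T  | F
T | F | T | F ||    T    |           T           |           F            |              T               |            T            |            F             | T  | F
T | F | T | T ||    T    |           T           |           F            |              T               |            T            |            F             | T  | F
T | T | F | F ||    T    |           T           |           F            |              T               |            T            |            F             | F  | F
T | T | F | T ||    T    |           T           |           F            |              T               |            T            |            F             | F  | F
T | T | T | F ||    T    |           T           |           F            |              T               |            T            |            F             | F  | F
T | T | T | T ||    T    |           T           |           F            |              T               |            T            |            F             | F  | F
Every row is F, so the formula is a contradiction.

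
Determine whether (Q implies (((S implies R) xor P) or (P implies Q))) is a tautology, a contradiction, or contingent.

P | Q | R | S || φ
T | T | T | T || T
T | T | T | F || T
T | T | F | T || T
T | T | F | F || T
T | F | T | T || T
T | F | T | F || T
T | F | F | T || T
T | F | F | F || T
F | T | T | T || T
F | T | T | F || T
F | T | F | T || T
F | T | F | F || T
F | F | T | T || T
F | F | T | F || T
F | F | F | T || T
F | F | F | F || T
Every row is T, so the formula is a tautology.

tautology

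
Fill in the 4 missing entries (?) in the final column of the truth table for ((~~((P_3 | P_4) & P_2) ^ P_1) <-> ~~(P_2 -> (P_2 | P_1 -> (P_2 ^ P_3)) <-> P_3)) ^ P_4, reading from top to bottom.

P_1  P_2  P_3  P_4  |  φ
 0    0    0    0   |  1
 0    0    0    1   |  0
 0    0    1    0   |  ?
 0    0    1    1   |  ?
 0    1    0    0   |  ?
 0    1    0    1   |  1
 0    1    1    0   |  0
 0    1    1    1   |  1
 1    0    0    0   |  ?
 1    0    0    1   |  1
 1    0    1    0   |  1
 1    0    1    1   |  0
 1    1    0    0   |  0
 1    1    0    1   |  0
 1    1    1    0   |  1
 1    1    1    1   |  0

0, 1, 1, 0

Row P_1=0, P_2=0, P_3=1, P_4=0: ((~~((P_3 | P_4) & P_2) ^ P_1) <-> ~~(P_2 -> (P_2 | P_1 -> (P_2 ^ P_3)) <-> P_3)) = 0, so the formula = 0.
Row P_1=0, P_2=0, P_3=1, P_4=1: ((~~((P_3 | P_4) & P_2) ^ P_1) <-> ~~(P_2 -> (P_2 | P_1 -> (P_2 ^ P_3)) <-> P_3)) = 0, so the formula = 1.
Row P_1=0, P_2=1, P_3=0, P_4=0: ((~~((P_3 | P_4) & P_2) ^ P_1) <-> ~~(P_2 -> (P_2 | P_1 -> (P_2 ^ P_3)) <-> P_3)) = 1, so the formula = 1.
Row P_1=1, P_2=0, P_3=0, P_4=0: ((~~((P_3 | P_4) & P_2) ^ P_1) <-> ~~(P_2 -> (P_2 | P_1 -> (P_2 ^ P_3)) <-> P_3)) = 0, so the formula = 0.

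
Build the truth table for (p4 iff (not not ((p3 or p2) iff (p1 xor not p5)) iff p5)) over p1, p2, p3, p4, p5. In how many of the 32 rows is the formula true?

16

p1  p2  p3  p4  p5  |  φ
F   F   F   F   F   |  F
F   F   F   F   T   |  F
F   F   F   T   F   |  T
F   F   F   T   T   |  T
F   F   T   F   F   |  T
F   F   T   F   T   |  T
F   F   T   T   F   |  F
F   F   T   T   T   |  F
F   T   F   F   F   |  T
F   T   F   F   T   |  T
F   T   F   T   F   |  F
F   T   F   T   T   |  F
F   T   T   F   F   |  T
F   T   T   F   T   |  T
F   T   T   T   F   |  F
F   T   T   T   T   |  F
T   F   F   F   F   |  T
T   F   F   F   T   |  T
T   F   F   T   F   |  F
T   F   F   T   T   |  F
T   F   T   F   F   |  F
T   F   T   F   T   |  F
T   F   T   T   F   |  T
T   F   T   T   T   |  T
T   T   F   F   F   |  F
T   T   F   F   T   |  F
T   T   F   T   F   |  T
T   T   F   T   T   |  T
T   T   T   F   F   |  F
T   T   T   F   T   |  F
T   T   T   T   F   |  T
T   T   T   T   T   |  T
The formula is true on 16 of the 32 rows.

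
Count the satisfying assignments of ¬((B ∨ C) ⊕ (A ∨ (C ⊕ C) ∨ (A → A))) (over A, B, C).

6

A | B | C | φ
- | - | - | -
T | T | T | T
T | T | F | T
T | F | T | T
T | F | F | F
F | T | T | T
F | T | F | T
F | F | T | T
F | F | F | F
The formula is true on 6 of the 8 rows.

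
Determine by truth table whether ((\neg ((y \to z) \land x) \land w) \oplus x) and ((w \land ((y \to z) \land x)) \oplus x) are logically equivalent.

x | y | z | w | φ | ψ
- | - | - | - | - | -
1 | 1 | 1 | 1 | 1 | 0
1 | 1 | 1 | 0 | 1 | 1
1 | 1 | 0 | 1 | 0 | 1
1 | 1 | 0 | 0 | 1 | 1
1 | 0 | 1 | 1 | 1 | 0
1 | 0 | 1 | 0 | 1 | 1
1 | 0 | 0 | 1 | 1 | 0
1 | 0 | 0 | 0 | 1 | 1
0 | 1 | 1 | 1 | 1 | 0
0 | 1 | 1 | 0 | 0 | 0
0 | 1 | 0 | 1 | 1 | 0
0 | 1 | 0 | 0 | 0 | 0
0 | 0 | 1 | 1 | 1 | 0
0 | 0 | 1 | 0 | 0 | 0
0 | 0 | 0 | 1 | 1 | 0
0 | 0 | 0 | 0 | 0 | 0
The columns differ at x=1, y=1, z=1, w=1 (φ=1, ψ=0), so they are not equivalent.

not equivalent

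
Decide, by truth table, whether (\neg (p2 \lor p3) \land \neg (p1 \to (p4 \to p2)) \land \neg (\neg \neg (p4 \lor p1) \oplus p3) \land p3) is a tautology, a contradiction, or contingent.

contradiction

p1 | p2 | p3 | p4 || (p2 \lor p3) | \neg (p2 \lor p3) | (p4 \to p2) | (p1 \to (p4 \to p2)) | \neg (p1 \to (p4 \to p2)) | (p4 \lor p1) | \neg (p4 \lor p1) | \neg \neg (p4 \lor p1) | φ
F  | F  | F  | F  ||      F       |         T         |      T      |          T           |             F             |      F       |         T         |           F            | F
F  | F  | F  | T  ||      F       |         T         |      F      |          T           |             F             |      T       |         F         |           T            | F
F  | F  | T  | F  ||      T       |         F         |      T      |          T           |             F             |      F       |         T         |           F            | F
F  | F  | T  | T  ||      T       |         F         |      F      |          T           |             F             |      T       |         F         |           T            | F
F  | T  | F  | F  ||      T       |         F         |      T      |          T           |             F             |      F       |         T         |           F            | F
F  | T  | F  | T  ||      T       |         F         |      T      |          T           |             F             |      T       |         F         |           T            | F
F  | T  | T  | F  ||      T       |         F         |      T      |          T           |             F             |      F       |         T         |           F            | F
F  | T  | T  | T  ||      T       |         F         |      T      |          T           |             F             |      T       |         F         |           T            | F
T  | F  | F  | F  ||      F       |         T         |      T      |          T           |             F             |      T       |         F         |           T            | F
T  | F  | F  | T  ||      F       |         T         |      F      |          F           |             T             |      T       |         F         |           T            | F
T  | F  | T  | F  ||      T       |         F         |      T      |          T           |             F             |      T       |         F         |           T            | F
T  | F  | T  | T  ||      T       |         F         |      F      |          F           |             T             |      T       |         F         |           T            | F
T  | T  | F  | F  ||      T       |         F         |      T      |          T           |             F             |      T       |         F         |           T            | F
T  | T  | F  | T  ||      T       |         F         |      T      |          T           |             F             |      T       |         F         |           T            | F
T  | T  | T  | F  ||      T       |         F         |      T      |          T           |             F             |      T       |         F         |           T            | F
T  | T  | T  | T  ||      T       |         F         |      T      |          T           |             F             |      T       |         F         |           T            | F
Every row is F, so the formula is a contradiction.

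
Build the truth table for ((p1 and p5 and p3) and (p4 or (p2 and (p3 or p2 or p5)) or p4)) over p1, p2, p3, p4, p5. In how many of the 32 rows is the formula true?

3

p1 | p2 | p3 | p4 | p5 || φ
T  | T  | T  | T  | T  || T
T  | T  | T  | T  | F  || F
T  | T  | T  | F  | T  || T
T  | T  | T  | F  | F  || F
T  | T  | F  | T  | T  || F
T  | T  | F  | T  | F  || F
T  | T  | F  | F  | T  || F
T  | T  | F  | F  | F  || F
T  | F  | T  | T  | T  || T
T  | F  | T  | T  | F  || F
T  | F  | T  | F  | T  || F
T  | F  | T  | F  | F  || F
T  | F  | F  | T  | T  || F
T  | F  | F  | T  | F  || F
T  | F  | F  | F  | T  || F
T  | F  | F  | F  | F  || F
F  | T  | T  | T  | T  || F
F  | T  | T  | T  | F  || F
F  | T  | T  | F  | T  || F
F  | T  | T  | F  | F  || F
F  | T  | F  | T  | T  || F
F  | T  | F  | T  | F  || F
F  | T  | F  | F  | T  || F
F  | T  | F  | F  | F  || F
F  | F  | T  | T  | T  || F
F  | F  | T  | T  | F  || F
F  | F  | T  | F  | T  || F
F  | F  | T  | F  | F  || F
F  | F  | F  | T  | T  || F
F  | F  | F  | T  | F  || F
F  | F  | F  | F  | T  || F
F  | F  | F  | F  | F  || F
The formula is true on 3 of the 32 rows.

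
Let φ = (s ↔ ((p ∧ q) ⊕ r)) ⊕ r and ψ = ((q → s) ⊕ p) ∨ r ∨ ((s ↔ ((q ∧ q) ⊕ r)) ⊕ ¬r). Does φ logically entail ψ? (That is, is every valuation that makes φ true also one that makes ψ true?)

no

p | q | r | s || φ | ψ
T | T | T | T || T | T
T | T | T | F || F | T
T | T | F | T || T | F
T | T | F | F || F | T
T | F | T | T || F | T
T | F | T | F || T | T
T | F | F | T || F | T
T | F | F | F || T | F
F | T | T | T || F | T
F | T | T | F || T | T
F | T | F | T || F | T
F | T | F | F || T | T
F | F | T | T || F | T
F | F | T | F || T | T
F | F | F | T || F | T
F | F | F | F || T | T
At p=T, q=T, r=F, s=T we have φ true but ψ false, so φ does not entail ψ.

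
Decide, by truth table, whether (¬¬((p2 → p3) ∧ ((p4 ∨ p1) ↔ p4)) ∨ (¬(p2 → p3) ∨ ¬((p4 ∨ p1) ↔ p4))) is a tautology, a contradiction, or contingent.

p1 | p2 | p3 | p4 | φ
-- | -- | -- | -- | -
1  | 1  | 1  | 1  | 1
1  | 1  | 1  | 0  | 1
1  | 1  | 0  | 1  | 1
1  | 1  | 0  | 0  | 1
1  | 0  | 1  | 1  | 1
1  | 0  | 1  | 0  | 1
1  | 0  | 0  | 1  | 1
1  | 0  | 0  | 0  | 1
0  | 1  | 1  | 1  | 1
0  | 1  | 1  | 0  | 1
0  | 1  | 0  | 1  | 1
0  | 1  | 0  | 0  | 1
0  | 0  | 1  | 1  | 1
0  | 0  | 1  | 0  | 1
0  | 0  | 0  | 1  | 1
0  | 0  | 0  | 0  | 1
Every row is 1, so the formula is a tautology.

tautology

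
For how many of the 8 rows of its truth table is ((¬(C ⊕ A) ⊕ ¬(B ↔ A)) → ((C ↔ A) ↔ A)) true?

A | B | C | (C ⊕ A) | ¬(C ⊕ A) | (B ↔ A) | ¬(B ↔ A) | (¬(C ⊕ A) ⊕ ¬(B ↔ A)) | (C ↔ A) | ((C ↔ A) ↔ A) | φ
- | - | - | ------- | -------- | ------- | -------- | --------------------- | ------- | ------------- | -
0 | 0 | 0 |    0    |    1     |    1    |    0     |           1           |    1    |       0       | 0
0 | 0 | 1 |    1    |    0     |    1    |    0     |           0           |    0    |       1       | 1
0 | 1 | 0 |    0    |    1     |    0    |    1     |           0           |    1    |       0       | 1
0 | 1 | 1 |    1    |    0     |    0    |    1     |           1           |    0    |       1       | 1
1 | 0 | 0 |    1    |    0     |    0    |    1     |           1           |    0    |       0       | 0
1 | 0 | 1 |    0    |    1     |    0    |    1     |           0           |    1    |       1       | 1
1 | 1 | 0 |    1    |    0     |    1    |    0     |           0           |    0    |       0       | 1
1 | 1 | 1 |    0    |    1     |    1    |    0     |           1           |    1    |       1       | 1
The formula is true on 6 of the 8 rows.

6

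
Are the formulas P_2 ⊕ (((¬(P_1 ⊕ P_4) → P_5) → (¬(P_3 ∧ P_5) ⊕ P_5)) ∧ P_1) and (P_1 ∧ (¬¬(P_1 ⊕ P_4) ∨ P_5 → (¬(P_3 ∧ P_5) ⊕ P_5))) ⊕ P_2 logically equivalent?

equivalent

P_1  P_2  P_3  P_4  P_5  |  φ  ψ
 T    T    T    T    T   |  F  F
 T    T    T    T    F   |  F  F
 T    T    T    F    T   |  F  F
 T    T    T    F    F   |  F  F
 T    T    F    T    T   |  T  T
 T    T    F    T    F   |  F  F
 T    T    F    F    T   |  T  T
 T    T    F    F    F   |  F  F
 T    F    T    T    T   |  T  T
 T    F    T    T    F   |  T  T
 T    F    T    F    T   |  T  T
 T    F    T    F    F   |  T  T
 T    F    F    T    T   |  F  F
 T    F    F    T    F   |  T  T
 T    F    F    F    T   |  F  F
 T    F    F    F    F   |  T  T
 F    T    T    T    T   |  T  T
 F    T    T    T    F   |  T  T
 F    T    T    F    T   |  T  T
 F    T    T    F    F   |  T  T
 F    T    F    T    T   |  T  T
 F    T    F    T    F   |  T  T
 F    T    F    F    T   |  T  T
 F    T    F    F    F   |  T  T
 F    F    T    T    T   |  F  F
 F    F    T    T    F   |  F  F
 F    F    T    F    T   |  F  F
 F    F    T    F    F   |  F  F
 F    F    F    T    T   |  F  F
 F    F    F    T    F   |  F  F
 F    F    F    F    T   |  F  F
 F    F    F    F    F   |  F  F
The columns for φ and ψ agree on every row, so they are logically equivalent.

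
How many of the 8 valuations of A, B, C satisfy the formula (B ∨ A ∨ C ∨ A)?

A | B | C | (B ∨ A ∨ C ∨ A)
- | - | - | ---------------
T | T | T |        T       
T | T | F |        T       
T | F | T |        T       
T | F | F |        T       
F | T | T |        T       
F | T | F |        T       
F | F | T |        T       
F | F | F |        F       
The formula is true on 7 of the 8 rows.

7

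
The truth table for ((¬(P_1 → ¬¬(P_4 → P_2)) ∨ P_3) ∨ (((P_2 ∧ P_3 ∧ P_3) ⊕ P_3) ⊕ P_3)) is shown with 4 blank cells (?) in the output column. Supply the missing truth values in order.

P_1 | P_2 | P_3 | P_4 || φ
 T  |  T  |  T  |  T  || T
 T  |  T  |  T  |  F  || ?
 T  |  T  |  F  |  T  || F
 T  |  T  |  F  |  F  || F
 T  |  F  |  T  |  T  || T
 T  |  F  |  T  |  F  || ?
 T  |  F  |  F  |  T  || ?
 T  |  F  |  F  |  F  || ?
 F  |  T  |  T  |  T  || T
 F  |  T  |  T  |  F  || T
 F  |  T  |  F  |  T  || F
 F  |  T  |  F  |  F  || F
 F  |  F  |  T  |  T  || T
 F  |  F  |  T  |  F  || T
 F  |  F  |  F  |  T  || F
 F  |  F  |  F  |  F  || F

T, T, T, F

Row P_1=T, P_2=T, P_3=T, P_4=F: (¬(P_1 → ¬¬(P_4 → P_2)) ∨ P_3) = T, (((P_2 ∧ P_3 ∧ P_3) ⊕ P_3) ⊕ P_3) = T, so the formula = T.
Row P_1=T, P_2=F, P_3=T, P_4=F: (¬(P_1 → ¬¬(P_4 → P_2)) ∨ P_3) = T, (((P_2 ∧ P_3 ∧ P_3) ⊕ P_3) ⊕ P_3) = F, so the formula = T.
Row P_1=T, P_2=F, P_3=F, P_4=T: (¬(P_1 → ¬¬(P_4 → P_2)) ∨ P_3) = T, (((P_2 ∧ P_3 ∧ P_3) ⊕ P_3) ⊕ P_3) = F, so the formula = T.
Row P_1=T, P_2=F, P_3=F, P_4=F: (¬(P_1 → ¬¬(P_4 → P_2)) ∨ P_3) = F, (((P_2 ∧ P_3 ∧ P_3) ⊕ P_3) ⊕ P_3) = F, so the formula = F.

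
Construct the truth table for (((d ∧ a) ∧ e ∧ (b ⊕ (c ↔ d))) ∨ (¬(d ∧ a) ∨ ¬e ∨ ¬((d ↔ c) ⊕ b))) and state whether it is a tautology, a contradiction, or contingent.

tautology

a | b | c | d | e || φ
1 | 1 | 1 | 1 | 1 || 1
1 | 1 | 1 | 1 | 0 || 1
1 | 1 | 1 | 0 | 1 || 1
1 | 1 | 1 | 0 | 0 || 1
1 | 1 | 0 | 1 | 1 || 1
1 | 1 | 0 | 1 | 0 || 1
1 | 1 | 0 | 0 | 1 || 1
1 | 1 | 0 | 0 | 0 || 1
1 | 0 | 1 | 1 | 1 || 1
1 | 0 | 1 | 1 | 0 || 1
1 | 0 | 1 | 0 | 1 || 1
1 | 0 | 1 | 0 | 0 || 1
1 | 0 | 0 | 1 | 1 || 1
1 | 0 | 0 | 1 | 0 || 1
1 | 0 | 0 | 0 | 1 || 1
1 | 0 | 0 | 0 | 0 || 1
0 | 1 | 1 | 1 | 1 || 1
0 | 1 | 1 | 1 | 0 || 1
0 | 1 | 1 | 0 | 1 || 1
0 | 1 | 1 | 0 | 0 || 1
0 | 1 | 0 | 1 | 1 || 1
0 | 1 | 0 | 1 | 0 || 1
0 | 1 | 0 | 0 | 1 || 1
0 | 1 | 0 | 0 | 0 || 1
0 | 0 | 1 | 1 | 1 || 1
0 | 0 | 1 | 1 | 0 || 1
0 | 0 | 1 | 0 | 1 || 1
0 | 0 | 1 | 0 | 0 || 1
0 | 0 | 0 | 1 | 1 || 1
0 | 0 | 0 | 1 | 0 || 1
0 | 0 | 0 | 0 | 1 || 1
0 | 0 | 0 | 0 | 0 || 1
Every row is 1, so the formula is a tautology.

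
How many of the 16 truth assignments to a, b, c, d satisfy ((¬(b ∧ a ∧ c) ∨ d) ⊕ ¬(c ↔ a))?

a  b  c  d  |  (b ∧ a ∧ c)  ¬(b ∧ a ∧ c)  (¬(b ∧ a ∧ c) ∨ d)  (c ↔ a)  ¬(c ↔ a)  φ
1  1  1  1  |       1            0                1              1        0      1
1  1  1  0  |       1            0                0              1        0      0
1  1  0  1  |       0            1                1              0        1      0
1  1  0  0  |       0            1                1              0        1      0
1  0  1  1  |       0            1                1              1        0      1
1  0  1  0  |       0            1                1              1        0      1
1  0  0  1  |       0            1                1              0        1      0
1  0  0  0  |       0            1                1              0        1      0
0  1  1  1  |       0            1                1              0        1      0
0  1  1  0  |       0            1                1              0        1      0
0  1  0  1  |       0            1                1              1        0      1
0  1  0  0  |       0            1                1              1        0      1
0  0  1  1  |       0            1                1              0        1      0
0  0  1  0  |       0            1                1              0        1      0
0  0  0  1  |       0            1                1              1        0      1
0  0  0  0  |       0            1                1              1        0      1
The formula is true on 7 of the 16 rows.

7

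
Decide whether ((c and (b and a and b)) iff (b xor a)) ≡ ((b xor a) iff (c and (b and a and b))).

a | b | c || φ | ψ
T | T | T || F | F
T | T | F || T | T
T | F | T || F | F
T | F | F || F | F
F | T | T || F | F
F | T | F || F | F
F | F | T || T | T
F | F | F || T | T
The columns for φ and ψ agree on every row, so they are logically equivalent.

equivalent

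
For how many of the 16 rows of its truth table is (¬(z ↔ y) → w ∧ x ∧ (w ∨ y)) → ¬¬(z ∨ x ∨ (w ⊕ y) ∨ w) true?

  x   |   y   |   z   |   w   | (z ↔ y) | ¬(z ↔ y) | (w ∨ y) | (w ∧ x ∧ (w ∨ y)) | (w ⊕ y) | (z ∨ x ∨ (w ⊕ y) ∨ w) | ¬(z ∨ x ∨ (w ⊕ y) ∨ w) | ¬¬(z ∨ x ∨ (w ⊕ y) ∨ w) |   φ  
----- | ----- | ----- | ----- | ------- | -------- | ------- | ----------------- | ------- | --------------------- | ---------------------- | ----------------------- | -----
 True |  True |  True |  True |   True  |  False   |   True  |        True       |  False  |          True         |         False          |           True          |  True
 True |  True |  True | False |   True  |  False   |   True  |       False       |   True  |          True         |         False          |           True          |  True
 True |  True | False |  True |  False  |   True   |   True  |        True       |  False  |          True         |         False          |           True          |  True
 True |  True | False | False |  False  |   True   |   True  |       False       |   True  |          True         |         False          |           True          |  True
 True | False |  True |  True |  False  |   True   |   True  |        True       |   True  |          True         |         False          |           True          |  True
 True | False |  True | False |  False  |   True   |  False  |       False       |  False  |          True         |         False          |           True          |  True
 True | False | False |  True |   True  |  False   |   True  |        True       |   True  |          True         |         False          |           True          |  True
 True | False | False | False |   True  |  False   |  False  |       False       |  False  |          True         |         False          |           True          |  True
False |  True |  True |  True |   True  |  False   |   True  |       False       |  False  |          True         |         False          |           True          |  True
False |  True |  True | False |   True  |  False   |   True  |       False       |   True  |          True         |         False          |           True          |  True
False |  True | False |  True |  False  |   True   |   True  |       False       |  False  |          True         |         False          |           True          |  True
False |  True | False | False |  False  |   True   |   True  |       False       |   True  |          True         |         False          |           True          |  True
False | False |  True |  True |  False  |   True   |   True  |       False       |   True  |          True         |         False          |           True          |  True
False | False |  True | False |  False  |   True   |  False  |       False       |  False  |          True         |         False          |           True          |  True
False | False | False |  True |   True  |  False   |   True  |       False       |   True  |          True         |         False          |           True          |  True
False | False | False | False |   True  |  False   |  False  |       False       |  False  |         False         |          True          |          False          | False
The formula is true on 15 of the 16 rows.

15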